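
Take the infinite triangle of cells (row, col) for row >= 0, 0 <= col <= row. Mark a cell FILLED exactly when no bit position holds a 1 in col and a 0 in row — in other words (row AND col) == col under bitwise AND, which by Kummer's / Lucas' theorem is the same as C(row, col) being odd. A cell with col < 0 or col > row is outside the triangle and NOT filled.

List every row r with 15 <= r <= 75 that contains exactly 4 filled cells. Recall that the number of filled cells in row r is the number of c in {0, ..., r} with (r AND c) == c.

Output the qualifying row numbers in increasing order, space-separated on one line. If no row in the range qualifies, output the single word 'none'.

Answer: 17 18 20 24 33 34 36 40 48 65 66 68 72

Derivation:
Row r has 2^popcount(r) filled cells, so we need popcount(r) = log2(4) = 2.
Scan r = 15..75 and keep those with exactly 2 one-bits:
r=15=1111 popcount=4 -> skip
r=16=10000 popcount=1 -> skip
r=17=10001 popcount=2 -> KEEP
r=18=10010 popcount=2 -> KEEP
r=19=10011 popcount=3 -> skip
r=20=10100 popcount=2 -> KEEP
r=21=10101 popcount=3 -> skip
r=22=10110 popcount=3 -> skip
r=23=10111 popcount=4 -> skip
r=24=11000 popcount=2 -> KEEP
r=25=11001 popcount=3 -> skip
r=26=11010 popcount=3 -> skip
r=27=11011 popcount=4 -> skip
r=28=11100 popcount=3 -> skip
r=29=11101 popcount=4 -> skip
r=30=11110 popcount=4 -> skip
r=31=11111 popcount=5 -> skip
r=32=100000 popcount=1 -> skip
r=33=100001 popcount=2 -> KEEP
r=34=100010 popcount=2 -> KEEP
r=35=100011 popcount=3 -> skip
r=36=100100 popcount=2 -> KEEP
r=37=100101 popcount=3 -> skip
r=38=100110 popcount=3 -> skip
r=39=100111 popcount=4 -> skip
r=40=101000 popcount=2 -> KEEP
r=41=101001 popcount=3 -> skip
r=42=101010 popcount=3 -> skip
r=43=101011 popcount=4 -> skip
r=44=101100 popcount=3 -> skip
r=45=101101 popcount=4 -> skip
r=46=101110 popcount=4 -> skip
r=47=101111 popcount=5 -> skip
r=48=110000 popcount=2 -> KEEP
r=49=110001 popcount=3 -> skip
r=50=110010 popcount=3 -> skip
r=51=110011 popcount=4 -> skip
r=52=110100 popcount=3 -> skip
r=53=110101 popcount=4 -> skip
r=54=110110 popcount=4 -> skip
r=55=110111 popcount=5 -> skip
r=56=111000 popcount=3 -> skip
r=57=111001 popcount=4 -> skip
r=58=111010 popcount=4 -> skip
r=59=111011 popcount=5 -> skip
r=60=111100 popcount=4 -> skip
r=61=111101 popcount=5 -> skip
r=62=111110 popcount=5 -> skip
r=63=111111 popcount=6 -> skip
r=64=1000000 popcount=1 -> skip
r=65=1000001 popcount=2 -> KEEP
r=66=1000010 popcount=2 -> KEEP
r=67=1000011 popcount=3 -> skip
r=68=1000100 popcount=2 -> KEEP
r=69=1000101 popcount=3 -> skip
r=70=1000110 popcount=3 -> skip
r=71=1000111 popcount=4 -> skip
r=72=1001000 popcount=2 -> KEEP
r=73=1001001 popcount=3 -> skip
r=74=1001010 popcount=3 -> skip
r=75=1001011 popcount=4 -> skip
Kept rows: 17 18 20 24 33 34 36 40 48 65 66 68 72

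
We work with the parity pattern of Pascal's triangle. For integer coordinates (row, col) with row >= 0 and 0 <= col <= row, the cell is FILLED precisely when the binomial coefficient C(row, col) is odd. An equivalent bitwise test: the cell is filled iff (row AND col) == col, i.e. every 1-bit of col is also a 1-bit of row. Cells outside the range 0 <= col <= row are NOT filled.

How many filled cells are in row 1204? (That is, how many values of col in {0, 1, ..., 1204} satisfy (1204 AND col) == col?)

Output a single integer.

Answer: 32

Derivation:
1204 in binary = 10010110100
popcount(1204) = number of 1-bits in 10010110100 = 5
A col c satisfies (1204 AND c) == c iff every set bit of c is also set in 1204; each of the 5 set bits of 1204 can independently be on or off in c.
count = 2^5 = 32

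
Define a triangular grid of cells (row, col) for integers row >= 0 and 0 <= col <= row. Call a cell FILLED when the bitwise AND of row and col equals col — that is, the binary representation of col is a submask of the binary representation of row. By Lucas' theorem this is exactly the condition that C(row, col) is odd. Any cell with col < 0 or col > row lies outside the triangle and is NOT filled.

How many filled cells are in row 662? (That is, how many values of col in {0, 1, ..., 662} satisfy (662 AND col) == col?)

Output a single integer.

662 in binary = 1010010110
popcount(662) = number of 1-bits in 1010010110 = 5
A col c satisfies (662 AND c) == c iff every set bit of c is also set in 662; each of the 5 set bits of 662 can independently be on or off in c.
count = 2^5 = 32

Answer: 32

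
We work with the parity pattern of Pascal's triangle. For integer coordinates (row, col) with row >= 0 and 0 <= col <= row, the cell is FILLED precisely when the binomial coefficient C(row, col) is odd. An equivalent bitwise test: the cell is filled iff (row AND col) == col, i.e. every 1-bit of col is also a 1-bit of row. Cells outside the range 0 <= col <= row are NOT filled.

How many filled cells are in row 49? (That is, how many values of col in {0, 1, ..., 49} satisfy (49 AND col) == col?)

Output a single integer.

Answer: 8

Derivation:
49 in binary = 110001
popcount(49) = number of 1-bits in 110001 = 3
A col c satisfies (49 AND c) == c iff every set bit of c is also set in 49; each of the 3 set bits of 49 can independently be on or off in c.
count = 2^3 = 8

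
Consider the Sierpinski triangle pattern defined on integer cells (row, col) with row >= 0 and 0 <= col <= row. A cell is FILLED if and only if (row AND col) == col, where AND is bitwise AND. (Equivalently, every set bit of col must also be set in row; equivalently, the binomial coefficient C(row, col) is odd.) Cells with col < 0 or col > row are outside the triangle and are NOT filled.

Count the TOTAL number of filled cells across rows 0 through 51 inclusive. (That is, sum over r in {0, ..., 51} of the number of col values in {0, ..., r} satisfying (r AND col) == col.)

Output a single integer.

Answer: 441

Derivation:
r0=0 pc0: +1 =1
r1=1 pc1: +2 =3
r2=10 pc1: +2 =5
r3=11 pc2: +4 =9
r4=100 pc1: +2 =11
r5=101 pc2: +4 =15
r6=110 pc2: +4 =19
r7=111 pc3: +8 =27
r8=1000 pc1: +2 =29
r9=1001 pc2: +4 =33
r10=1010 pc2: +4 =37
r11=1011 pc3: +8 =45
r12=1100 pc2: +4 =49
r13=1101 pc3: +8 =57
r14=1110 pc3: +8 =65
r15=1111 pc4: +16 =81
r16=10000 pc1: +2 =83
r17=10001 pc2: +4 =87
r18=10010 pc2: +4 =91
r19=10011 pc3: +8 =99
r20=10100 pc2: +4 =103
r21=10101 pc3: +8 =111
r22=10110 pc3: +8 =119
r23=10111 pc4: +16 =135
r24=11000 pc2: +4 =139
r25=11001 pc3: +8 =147
r26=11010 pc3: +8 =155
r27=11011 pc4: +16 =171
r28=11100 pc3: +8 =179
r29=11101 pc4: +16 =195
r30=11110 pc4: +16 =211
r31=11111 pc5: +32 =243
r32=100000 pc1: +2 =245
r33=100001 pc2: +4 =249
r34=100010 pc2: +4 =253
r35=100011 pc3: +8 =261
r36=100100 pc2: +4 =265
r37=100101 pc3: +8 =273
r38=100110 pc3: +8 =281
r39=100111 pc4: +16 =297
r40=101000 pc2: +4 =301
r41=101001 pc3: +8 =309
r42=101010 pc3: +8 =317
r43=101011 pc4: +16 =333
r44=101100 pc3: +8 =341
r45=101101 pc4: +16 =357
r46=101110 pc4: +16 =373
r47=101111 pc5: +32 =405
r48=110000 pc2: +4 =409
r49=110001 pc3: +8 =417
r50=110010 pc3: +8 =425
r51=110011 pc4: +16 =441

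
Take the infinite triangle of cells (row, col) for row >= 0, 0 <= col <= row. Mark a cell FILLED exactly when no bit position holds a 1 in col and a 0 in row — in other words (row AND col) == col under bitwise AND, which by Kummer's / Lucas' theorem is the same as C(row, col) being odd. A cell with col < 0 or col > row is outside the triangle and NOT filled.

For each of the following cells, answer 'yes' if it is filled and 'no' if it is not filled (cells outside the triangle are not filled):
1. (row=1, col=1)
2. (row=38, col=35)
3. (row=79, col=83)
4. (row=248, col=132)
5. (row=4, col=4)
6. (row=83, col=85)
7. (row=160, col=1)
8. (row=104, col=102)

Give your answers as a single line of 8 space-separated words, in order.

(1,1): row=0b1, col=0b1, row AND col = 0b1 = 1; 1 == 1 -> filled
(38,35): row=0b100110, col=0b100011, row AND col = 0b100010 = 34; 34 != 35 -> empty
(79,83): col outside [0, 79] -> not filled
(248,132): row=0b11111000, col=0b10000100, row AND col = 0b10000000 = 128; 128 != 132 -> empty
(4,4): row=0b100, col=0b100, row AND col = 0b100 = 4; 4 == 4 -> filled
(83,85): col outside [0, 83] -> not filled
(160,1): row=0b10100000, col=0b1, row AND col = 0b0 = 0; 0 != 1 -> empty
(104,102): row=0b1101000, col=0b1100110, row AND col = 0b1100000 = 96; 96 != 102 -> empty

Answer: yes no no no yes no no no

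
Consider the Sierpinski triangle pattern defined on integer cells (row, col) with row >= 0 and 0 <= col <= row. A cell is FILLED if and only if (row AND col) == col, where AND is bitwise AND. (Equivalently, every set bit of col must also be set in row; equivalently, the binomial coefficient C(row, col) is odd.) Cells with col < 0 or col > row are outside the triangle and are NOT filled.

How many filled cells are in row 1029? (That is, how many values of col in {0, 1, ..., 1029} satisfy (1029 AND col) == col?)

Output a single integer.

1029 in binary = 10000000101
popcount(1029) = number of 1-bits in 10000000101 = 3
A col c satisfies (1029 AND c) == c iff every set bit of c is also set in 1029; each of the 3 set bits of 1029 can independently be on or off in c.
count = 2^3 = 8

Answer: 8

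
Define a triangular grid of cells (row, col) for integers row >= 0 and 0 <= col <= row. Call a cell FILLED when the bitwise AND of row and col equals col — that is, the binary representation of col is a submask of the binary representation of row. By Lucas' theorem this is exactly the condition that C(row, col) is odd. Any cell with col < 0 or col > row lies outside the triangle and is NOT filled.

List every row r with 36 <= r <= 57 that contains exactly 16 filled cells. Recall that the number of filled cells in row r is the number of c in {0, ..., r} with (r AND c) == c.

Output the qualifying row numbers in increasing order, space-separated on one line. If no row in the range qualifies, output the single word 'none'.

Row r has 2^popcount(r) filled cells, so we need popcount(r) = log2(16) = 4.
Scan r = 36..57 and keep those with exactly 4 one-bits:
r=36=100100 popcount=2 -> skip
r=37=100101 popcount=3 -> skip
r=38=100110 popcount=3 -> skip
r=39=100111 popcount=4 -> KEEP
r=40=101000 popcount=2 -> skip
r=41=101001 popcount=3 -> skip
r=42=101010 popcount=3 -> skip
r=43=101011 popcount=4 -> KEEP
r=44=101100 popcount=3 -> skip
r=45=101101 popcount=4 -> KEEP
r=46=101110 popcount=4 -> KEEP
r=47=101111 popcount=5 -> skip
r=48=110000 popcount=2 -> skip
r=49=110001 popcount=3 -> skip
r=50=110010 popcount=3 -> skip
r=51=110011 popcount=4 -> KEEP
r=52=110100 popcount=3 -> skip
r=53=110101 popcount=4 -> KEEP
r=54=110110 popcount=4 -> KEEP
r=55=110111 popcount=5 -> skip
r=56=111000 popcount=3 -> skip
r=57=111001 popcount=4 -> KEEP
Kept rows: 39 43 45 46 51 53 54 57

Answer: 39 43 45 46 51 53 54 57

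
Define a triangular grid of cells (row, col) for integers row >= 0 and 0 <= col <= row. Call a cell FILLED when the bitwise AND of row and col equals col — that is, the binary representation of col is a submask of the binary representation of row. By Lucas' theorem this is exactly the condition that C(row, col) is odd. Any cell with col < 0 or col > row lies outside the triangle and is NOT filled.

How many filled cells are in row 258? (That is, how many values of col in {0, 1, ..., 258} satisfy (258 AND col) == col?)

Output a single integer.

Answer: 4

Derivation:
258 in binary = 100000010
popcount(258) = number of 1-bits in 100000010 = 2
A col c satisfies (258 AND c) == c iff every set bit of c is also set in 258; each of the 2 set bits of 258 can independently be on or off in c.
count = 2^2 = 4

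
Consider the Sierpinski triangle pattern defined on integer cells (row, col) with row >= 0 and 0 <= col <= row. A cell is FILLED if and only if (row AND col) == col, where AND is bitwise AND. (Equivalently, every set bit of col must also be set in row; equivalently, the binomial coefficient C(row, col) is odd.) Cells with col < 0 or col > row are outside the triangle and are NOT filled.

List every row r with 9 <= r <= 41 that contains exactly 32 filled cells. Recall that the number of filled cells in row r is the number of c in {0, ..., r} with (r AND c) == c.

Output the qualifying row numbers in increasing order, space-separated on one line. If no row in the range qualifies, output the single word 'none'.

Row r has 2^popcount(r) filled cells, so we need popcount(r) = log2(32) = 5.
Scan r = 9..41 and keep those with exactly 5 one-bits:
r=9=1001 popcount=2 -> skip
r=10=1010 popcount=2 -> skip
r=11=1011 popcount=3 -> skip
r=12=1100 popcount=2 -> skip
r=13=1101 popcount=3 -> skip
r=14=1110 popcount=3 -> skip
r=15=1111 popcount=4 -> skip
r=16=10000 popcount=1 -> skip
r=17=10001 popcount=2 -> skip
r=18=10010 popcount=2 -> skip
r=19=10011 popcount=3 -> skip
r=20=10100 popcount=2 -> skip
r=21=10101 popcount=3 -> skip
r=22=10110 popcount=3 -> skip
r=23=10111 popcount=4 -> skip
r=24=11000 popcount=2 -> skip
r=25=11001 popcount=3 -> skip
r=26=11010 popcount=3 -> skip
r=27=11011 popcount=4 -> skip
r=28=11100 popcount=3 -> skip
r=29=11101 popcount=4 -> skip
r=30=11110 popcount=4 -> skip
r=31=11111 popcount=5 -> KEEP
r=32=100000 popcount=1 -> skip
r=33=100001 popcount=2 -> skip
r=34=100010 popcount=2 -> skip
r=35=100011 popcount=3 -> skip
r=36=100100 popcount=2 -> skip
r=37=100101 popcount=3 -> skip
r=38=100110 popcount=3 -> skip
r=39=100111 popcount=4 -> skip
r=40=101000 popcount=2 -> skip
r=41=101001 popcount=3 -> skip
Kept rows: 31

Answer: 31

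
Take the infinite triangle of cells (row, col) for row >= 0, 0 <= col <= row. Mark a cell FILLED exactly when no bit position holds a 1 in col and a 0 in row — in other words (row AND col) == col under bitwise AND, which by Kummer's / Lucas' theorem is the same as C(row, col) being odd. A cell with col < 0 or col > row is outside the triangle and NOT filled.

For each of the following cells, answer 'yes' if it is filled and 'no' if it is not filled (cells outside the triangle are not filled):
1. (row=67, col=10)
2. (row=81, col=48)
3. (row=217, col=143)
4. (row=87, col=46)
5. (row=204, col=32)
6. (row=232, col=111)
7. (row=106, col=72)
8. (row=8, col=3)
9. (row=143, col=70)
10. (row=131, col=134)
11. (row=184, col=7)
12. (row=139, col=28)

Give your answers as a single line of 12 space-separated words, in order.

(67,10): row=0b1000011, col=0b1010, row AND col = 0b10 = 2; 2 != 10 -> empty
(81,48): row=0b1010001, col=0b110000, row AND col = 0b10000 = 16; 16 != 48 -> empty
(217,143): row=0b11011001, col=0b10001111, row AND col = 0b10001001 = 137; 137 != 143 -> empty
(87,46): row=0b1010111, col=0b101110, row AND col = 0b110 = 6; 6 != 46 -> empty
(204,32): row=0b11001100, col=0b100000, row AND col = 0b0 = 0; 0 != 32 -> empty
(232,111): row=0b11101000, col=0b1101111, row AND col = 0b1101000 = 104; 104 != 111 -> empty
(106,72): row=0b1101010, col=0b1001000, row AND col = 0b1001000 = 72; 72 == 72 -> filled
(8,3): row=0b1000, col=0b11, row AND col = 0b0 = 0; 0 != 3 -> empty
(143,70): row=0b10001111, col=0b1000110, row AND col = 0b110 = 6; 6 != 70 -> empty
(131,134): col outside [0, 131] -> not filled
(184,7): row=0b10111000, col=0b111, row AND col = 0b0 = 0; 0 != 7 -> empty
(139,28): row=0b10001011, col=0b11100, row AND col = 0b1000 = 8; 8 != 28 -> empty

Answer: no no no no no no yes no no no no no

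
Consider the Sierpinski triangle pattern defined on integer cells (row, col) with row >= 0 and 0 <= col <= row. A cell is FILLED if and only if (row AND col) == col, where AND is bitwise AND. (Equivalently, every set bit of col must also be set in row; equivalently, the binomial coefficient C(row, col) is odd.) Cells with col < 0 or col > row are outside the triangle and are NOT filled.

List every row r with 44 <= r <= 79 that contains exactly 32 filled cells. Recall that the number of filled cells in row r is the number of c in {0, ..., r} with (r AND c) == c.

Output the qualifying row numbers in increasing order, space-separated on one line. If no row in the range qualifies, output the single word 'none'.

Row r has 2^popcount(r) filled cells, so we need popcount(r) = log2(32) = 5.
Scan r = 44..79 and keep those with exactly 5 one-bits:
r=44=101100 popcount=3 -> skip
r=45=101101 popcount=4 -> skip
r=46=101110 popcount=4 -> skip
r=47=101111 popcount=5 -> KEEP
r=48=110000 popcount=2 -> skip
r=49=110001 popcount=3 -> skip
r=50=110010 popcount=3 -> skip
r=51=110011 popcount=4 -> skip
r=52=110100 popcount=3 -> skip
r=53=110101 popcount=4 -> skip
r=54=110110 popcount=4 -> skip
r=55=110111 popcount=5 -> KEEP
r=56=111000 popcount=3 -> skip
r=57=111001 popcount=4 -> skip
r=58=111010 popcount=4 -> skip
r=59=111011 popcount=5 -> KEEP
r=60=111100 popcount=4 -> skip
r=61=111101 popcount=5 -> KEEP
r=62=111110 popcount=5 -> KEEP
r=63=111111 popcount=6 -> skip
r=64=1000000 popcount=1 -> skip
r=65=1000001 popcount=2 -> skip
r=66=1000010 popcount=2 -> skip
r=67=1000011 popcount=3 -> skip
r=68=1000100 popcount=2 -> skip
r=69=1000101 popcount=3 -> skip
r=70=1000110 popcount=3 -> skip
r=71=1000111 popcount=4 -> skip
r=72=1001000 popcount=2 -> skip
r=73=1001001 popcount=3 -> skip
r=74=1001010 popcount=3 -> skip
r=75=1001011 popcount=4 -> skip
r=76=1001100 popcount=3 -> skip
r=77=1001101 popcount=4 -> skip
r=78=1001110 popcount=4 -> skip
r=79=1001111 popcount=5 -> KEEP
Kept rows: 47 55 59 61 62 79

Answer: 47 55 59 61 62 79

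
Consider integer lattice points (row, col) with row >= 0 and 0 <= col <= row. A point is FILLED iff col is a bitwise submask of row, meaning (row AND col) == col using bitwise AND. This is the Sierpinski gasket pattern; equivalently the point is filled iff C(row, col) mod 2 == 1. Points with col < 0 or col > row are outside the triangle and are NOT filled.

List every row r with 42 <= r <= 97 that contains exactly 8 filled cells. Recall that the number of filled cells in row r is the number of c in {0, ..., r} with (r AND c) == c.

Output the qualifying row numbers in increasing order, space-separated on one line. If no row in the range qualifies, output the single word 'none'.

Row r has 2^popcount(r) filled cells, so we need popcount(r) = log2(8) = 3.
Scan r = 42..97 and keep those with exactly 3 one-bits:
r=42=101010 popcount=3 -> KEEP
r=43=101011 popcount=4 -> skip
r=44=101100 popcount=3 -> KEEP
r=45=101101 popcount=4 -> skip
r=46=101110 popcount=4 -> skip
r=47=101111 popcount=5 -> skip
r=48=110000 popcount=2 -> skip
r=49=110001 popcount=3 -> KEEP
r=50=110010 popcount=3 -> KEEP
r=51=110011 popcount=4 -> skip
r=52=110100 popcount=3 -> KEEP
r=53=110101 popcount=4 -> skip
r=54=110110 popcount=4 -> skip
r=55=110111 popcount=5 -> skip
r=56=111000 popcount=3 -> KEEP
r=57=111001 popcount=4 -> skip
r=58=111010 popcount=4 -> skip
r=59=111011 popcount=5 -> skip
r=60=111100 popcount=4 -> skip
r=61=111101 popcount=5 -> skip
r=62=111110 popcount=5 -> skip
r=63=111111 popcount=6 -> skip
r=64=1000000 popcount=1 -> skip
r=65=1000001 popcount=2 -> skip
r=66=1000010 popcount=2 -> skip
r=67=1000011 popcount=3 -> KEEP
r=68=1000100 popcount=2 -> skip
r=69=1000101 popcount=3 -> KEEP
r=70=1000110 popcount=3 -> KEEP
r=71=1000111 popcount=4 -> skip
r=72=1001000 popcount=2 -> skip
r=73=1001001 popcount=3 -> KEEP
r=74=1001010 popcount=3 -> KEEP
r=75=1001011 popcount=4 -> skip
r=76=1001100 popcount=3 -> KEEP
r=77=1001101 popcount=4 -> skip
r=78=1001110 popcount=4 -> skip
r=79=1001111 popcount=5 -> skip
r=80=1010000 popcount=2 -> skip
r=81=1010001 popcount=3 -> KEEP
r=82=1010010 popcount=3 -> KEEP
r=83=1010011 popcount=4 -> skip
r=84=1010100 popcount=3 -> KEEP
r=85=1010101 popcount=4 -> skip
r=86=1010110 popcount=4 -> skip
r=87=1010111 popcount=5 -> skip
r=88=1011000 popcount=3 -> KEEP
r=89=1011001 popcount=4 -> skip
r=90=1011010 popcount=4 -> skip
r=91=1011011 popcount=5 -> skip
r=92=1011100 popcount=4 -> skip
r=93=1011101 popcount=5 -> skip
r=94=1011110 popcount=5 -> skip
r=95=1011111 popcount=6 -> skip
r=96=1100000 popcount=2 -> skip
r=97=1100001 popcount=3 -> KEEP
Kept rows: 42 44 49 50 52 56 67 69 70 73 74 76 81 82 84 88 97

Answer: 42 44 49 50 52 56 67 69 70 73 74 76 81 82 84 88 97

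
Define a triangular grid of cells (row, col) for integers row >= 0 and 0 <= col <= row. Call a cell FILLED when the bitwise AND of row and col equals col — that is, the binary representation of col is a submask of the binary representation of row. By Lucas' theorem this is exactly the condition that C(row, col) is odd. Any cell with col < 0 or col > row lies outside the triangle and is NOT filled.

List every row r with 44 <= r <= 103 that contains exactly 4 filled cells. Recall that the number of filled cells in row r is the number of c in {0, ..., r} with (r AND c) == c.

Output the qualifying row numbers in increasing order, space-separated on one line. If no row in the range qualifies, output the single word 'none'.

Answer: 48 65 66 68 72 80 96

Derivation:
Row r has 2^popcount(r) filled cells, so we need popcount(r) = log2(4) = 2.
Scan r = 44..103 and keep those with exactly 2 one-bits:
r=44=101100 popcount=3 -> skip
r=45=101101 popcount=4 -> skip
r=46=101110 popcount=4 -> skip
r=47=101111 popcount=5 -> skip
r=48=110000 popcount=2 -> KEEP
r=49=110001 popcount=3 -> skip
r=50=110010 popcount=3 -> skip
r=51=110011 popcount=4 -> skip
r=52=110100 popcount=3 -> skip
r=53=110101 popcount=4 -> skip
r=54=110110 popcount=4 -> skip
r=55=110111 popcount=5 -> skip
r=56=111000 popcount=3 -> skip
r=57=111001 popcount=4 -> skip
r=58=111010 popcount=4 -> skip
r=59=111011 popcount=5 -> skip
r=60=111100 popcount=4 -> skip
r=61=111101 popcount=5 -> skip
r=62=111110 popcount=5 -> skip
r=63=111111 popcount=6 -> skip
r=64=1000000 popcount=1 -> skip
r=65=1000001 popcount=2 -> KEEP
r=66=1000010 popcount=2 -> KEEP
r=67=1000011 popcount=3 -> skip
r=68=1000100 popcount=2 -> KEEP
r=69=1000101 popcount=3 -> skip
r=70=1000110 popcount=3 -> skip
r=71=1000111 popcount=4 -> skip
r=72=1001000 popcount=2 -> KEEP
r=73=1001001 popcount=3 -> skip
r=74=1001010 popcount=3 -> skip
r=75=1001011 popcount=4 -> skip
r=76=1001100 popcount=3 -> skip
r=77=1001101 popcount=4 -> skip
r=78=1001110 popcount=4 -> skip
r=79=1001111 popcount=5 -> skip
r=80=1010000 popcount=2 -> KEEP
r=81=1010001 popcount=3 -> skip
r=82=1010010 popcount=3 -> skip
r=83=1010011 popcount=4 -> skip
r=84=1010100 popcount=3 -> skip
r=85=1010101 popcount=4 -> skip
r=86=1010110 popcount=4 -> skip
r=87=1010111 popcount=5 -> skip
r=88=1011000 popcount=3 -> skip
r=89=1011001 popcount=4 -> skip
r=90=1011010 popcount=4 -> skip
r=91=1011011 popcount=5 -> skip
r=92=1011100 popcount=4 -> skip
r=93=1011101 popcount=5 -> skip
r=94=1011110 popcount=5 -> skip
r=95=1011111 popcount=6 -> skip
r=96=1100000 popcount=2 -> KEEP
r=97=1100001 popcount=3 -> skip
r=98=1100010 popcount=3 -> skip
r=99=1100011 popcount=4 -> skip
r=100=1100100 popcount=3 -> skip
r=101=1100101 popcount=4 -> skip
r=102=1100110 popcount=4 -> skip
r=103=1100111 popcount=5 -> skip
Kept rows: 48 65 66 68 72 80 96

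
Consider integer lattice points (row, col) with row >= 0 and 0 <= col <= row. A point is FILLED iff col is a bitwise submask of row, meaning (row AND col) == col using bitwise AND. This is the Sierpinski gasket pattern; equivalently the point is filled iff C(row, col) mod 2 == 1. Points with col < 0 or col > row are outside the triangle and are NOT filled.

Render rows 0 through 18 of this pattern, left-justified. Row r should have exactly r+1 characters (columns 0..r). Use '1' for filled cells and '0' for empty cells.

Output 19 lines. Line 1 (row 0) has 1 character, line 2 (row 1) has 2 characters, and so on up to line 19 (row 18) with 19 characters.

r0=0: 1
r1=1: 11
r2=10: 101
r3=11: 1111
r4=100: 10001
r5=101: 110011
r6=110: 1010101
r7=111: 11111111
r8=1000: 100000001
r9=1001: 1100000011
r10=1010: 10100000101
r11=1011: 111100001111
r12=1100: 1000100010001
r13=1101: 11001100110011
r14=1110: 101010101010101
r15=1111: 1111111111111111
r16=10000: 10000000000000001
r17=10001: 110000000000000011
r18=10010: 1010000000000000101

Answer: 1
11
101
1111
10001
110011
1010101
11111111
100000001
1100000011
10100000101
111100001111
1000100010001
11001100110011
101010101010101
1111111111111111
10000000000000001
110000000000000011
1010000000000000101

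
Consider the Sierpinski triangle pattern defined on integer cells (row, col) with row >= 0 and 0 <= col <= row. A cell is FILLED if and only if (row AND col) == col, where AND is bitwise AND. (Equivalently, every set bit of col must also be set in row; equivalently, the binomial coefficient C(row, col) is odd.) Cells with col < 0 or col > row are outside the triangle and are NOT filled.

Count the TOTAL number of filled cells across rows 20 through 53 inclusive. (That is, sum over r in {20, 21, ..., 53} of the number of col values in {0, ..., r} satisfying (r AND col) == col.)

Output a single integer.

Answer: 366

Derivation:
r20=10100 pc2: +4 =4
r21=10101 pc3: +8 =12
r22=10110 pc3: +8 =20
r23=10111 pc4: +16 =36
r24=11000 pc2: +4 =40
r25=11001 pc3: +8 =48
r26=11010 pc3: +8 =56
r27=11011 pc4: +16 =72
r28=11100 pc3: +8 =80
r29=11101 pc4: +16 =96
r30=11110 pc4: +16 =112
r31=11111 pc5: +32 =144
r32=100000 pc1: +2 =146
r33=100001 pc2: +4 =150
r34=100010 pc2: +4 =154
r35=100011 pc3: +8 =162
r36=100100 pc2: +4 =166
r37=100101 pc3: +8 =174
r38=100110 pc3: +8 =182
r39=100111 pc4: +16 =198
r40=101000 pc2: +4 =202
r41=101001 pc3: +8 =210
r42=101010 pc3: +8 =218
r43=101011 pc4: +16 =234
r44=101100 pc3: +8 =242
r45=101101 pc4: +16 =258
r46=101110 pc4: +16 =274
r47=101111 pc5: +32 =306
r48=110000 pc2: +4 =310
r49=110001 pc3: +8 =318
r50=110010 pc3: +8 =326
r51=110011 pc4: +16 =342
r52=110100 pc3: +8 =350
r53=110101 pc4: +16 =366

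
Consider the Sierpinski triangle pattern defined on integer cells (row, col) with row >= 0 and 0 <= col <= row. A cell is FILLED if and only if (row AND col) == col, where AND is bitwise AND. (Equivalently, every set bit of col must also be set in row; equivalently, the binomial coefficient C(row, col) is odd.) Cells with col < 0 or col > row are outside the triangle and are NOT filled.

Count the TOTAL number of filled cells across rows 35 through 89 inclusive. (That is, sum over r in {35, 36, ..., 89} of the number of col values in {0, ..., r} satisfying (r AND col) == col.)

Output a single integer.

Answer: 770

Derivation:
r35=100011 pc3: +8 =8
r36=100100 pc2: +4 =12
r37=100101 pc3: +8 =20
r38=100110 pc3: +8 =28
r39=100111 pc4: +16 =44
r40=101000 pc2: +4 =48
r41=101001 pc3: +8 =56
r42=101010 pc3: +8 =64
r43=101011 pc4: +16 =80
r44=101100 pc3: +8 =88
r45=101101 pc4: +16 =104
r46=101110 pc4: +16 =120
r47=101111 pc5: +32 =152
r48=110000 pc2: +4 =156
r49=110001 pc3: +8 =164
r50=110010 pc3: +8 =172
r51=110011 pc4: +16 =188
r52=110100 pc3: +8 =196
r53=110101 pc4: +16 =212
r54=110110 pc4: +16 =228
r55=110111 pc5: +32 =260
r56=111000 pc3: +8 =268
r57=111001 pc4: +16 =284
r58=111010 pc4: +16 =300
r59=111011 pc5: +32 =332
r60=111100 pc4: +16 =348
r61=111101 pc5: +32 =380
r62=111110 pc5: +32 =412
r63=111111 pc6: +64 =476
r64=1000000 pc1: +2 =478
r65=1000001 pc2: +4 =482
r66=1000010 pc2: +4 =486
r67=1000011 pc3: +8 =494
r68=1000100 pc2: +4 =498
r69=1000101 pc3: +8 =506
r70=1000110 pc3: +8 =514
r71=1000111 pc4: +16 =530
r72=1001000 pc2: +4 =534
r73=1001001 pc3: +8 =542
r74=1001010 pc3: +8 =550
r75=1001011 pc4: +16 =566
r76=1001100 pc3: +8 =574
r77=1001101 pc4: +16 =590
r78=1001110 pc4: +16 =606
r79=1001111 pc5: +32 =638
r80=1010000 pc2: +4 =642
r81=1010001 pc3: +8 =650
r82=1010010 pc3: +8 =658
r83=1010011 pc4: +16 =674
r84=1010100 pc3: +8 =682
r85=1010101 pc4: +16 =698
r86=1010110 pc4: +16 =714
r87=1010111 pc5: +32 =746
r88=1011000 pc3: +8 =754
r89=1011001 pc4: +16 =770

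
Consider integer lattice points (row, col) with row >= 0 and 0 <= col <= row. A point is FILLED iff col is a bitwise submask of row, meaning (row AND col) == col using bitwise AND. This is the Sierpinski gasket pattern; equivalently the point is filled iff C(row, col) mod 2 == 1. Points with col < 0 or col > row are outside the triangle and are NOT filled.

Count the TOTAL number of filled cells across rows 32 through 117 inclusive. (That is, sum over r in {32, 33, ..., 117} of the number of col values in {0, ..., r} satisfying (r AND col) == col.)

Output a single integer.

Answer: 1416

Derivation:
r32=100000 pc1: +2 =2
r33=100001 pc2: +4 =6
r34=100010 pc2: +4 =10
r35=100011 pc3: +8 =18
r36=100100 pc2: +4 =22
r37=100101 pc3: +8 =30
r38=100110 pc3: +8 =38
r39=100111 pc4: +16 =54
r40=101000 pc2: +4 =58
r41=101001 pc3: +8 =66
r42=101010 pc3: +8 =74
r43=101011 pc4: +16 =90
r44=101100 pc3: +8 =98
r45=101101 pc4: +16 =114
r46=101110 pc4: +16 =130
r47=101111 pc5: +32 =162
r48=110000 pc2: +4 =166
r49=110001 pc3: +8 =174
r50=110010 pc3: +8 =182
r51=110011 pc4: +16 =198
r52=110100 pc3: +8 =206
r53=110101 pc4: +16 =222
r54=110110 pc4: +16 =238
r55=110111 pc5: +32 =270
r56=111000 pc3: +8 =278
r57=111001 pc4: +16 =294
r58=111010 pc4: +16 =310
r59=111011 pc5: +32 =342
r60=111100 pc4: +16 =358
r61=111101 pc5: +32 =390
r62=111110 pc5: +32 =422
r63=111111 pc6: +64 =486
r64=1000000 pc1: +2 =488
r65=1000001 pc2: +4 =492
r66=1000010 pc2: +4 =496
r67=1000011 pc3: +8 =504
r68=1000100 pc2: +4 =508
r69=1000101 pc3: +8 =516
r70=1000110 pc3: +8 =524
r71=1000111 pc4: +16 =540
r72=1001000 pc2: +4 =544
r73=1001001 pc3: +8 =552
r74=1001010 pc3: +8 =560
r75=1001011 pc4: +16 =576
r76=1001100 pc3: +8 =584
r77=1001101 pc4: +16 =600
r78=1001110 pc4: +16 =616
r79=1001111 pc5: +32 =648
r80=1010000 pc2: +4 =652
r81=1010001 pc3: +8 =660
r82=1010010 pc3: +8 =668
r83=1010011 pc4: +16 =684
r84=1010100 pc3: +8 =692
r85=1010101 pc4: +16 =708
r86=1010110 pc4: +16 =724
r87=1010111 pc5: +32 =756
r88=1011000 pc3: +8 =764
r89=1011001 pc4: +16 =780
r90=1011010 pc4: +16 =796
r91=1011011 pc5: +32 =828
r92=1011100 pc4: +16 =844
r93=1011101 pc5: +32 =876
r94=1011110 pc5: +32 =908
r95=1011111 pc6: +64 =972
r96=1100000 pc2: +4 =976
r97=1100001 pc3: +8 =984
r98=1100010 pc3: +8 =992
r99=1100011 pc4: +16 =1008
r100=1100100 pc3: +8 =1016
r101=1100101 pc4: +16 =1032
r102=1100110 pc4: +16 =1048
r103=1100111 pc5: +32 =1080
r104=1101000 pc3: +8 =1088
r105=1101001 pc4: +16 =1104
r106=1101010 pc4: +16 =1120
r107=1101011 pc5: +32 =1152
r108=1101100 pc4: +16 =1168
r109=1101101 pc5: +32 =1200
r110=1101110 pc5: +32 =1232
r111=1101111 pc6: +64 =1296
r112=1110000 pc3: +8 =1304
r113=1110001 pc4: +16 =1320
r114=1110010 pc4: +16 =1336
r115=1110011 pc5: +32 =1368
r116=1110100 pc4: +16 =1384
r117=1110101 pc5: +32 =1416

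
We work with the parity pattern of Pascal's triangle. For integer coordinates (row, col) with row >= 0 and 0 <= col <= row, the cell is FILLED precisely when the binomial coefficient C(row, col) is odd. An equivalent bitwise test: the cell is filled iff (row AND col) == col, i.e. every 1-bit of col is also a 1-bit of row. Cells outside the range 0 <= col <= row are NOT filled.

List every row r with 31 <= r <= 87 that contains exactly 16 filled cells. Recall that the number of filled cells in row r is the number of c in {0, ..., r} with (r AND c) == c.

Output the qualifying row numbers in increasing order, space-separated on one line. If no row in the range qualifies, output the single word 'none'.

Answer: 39 43 45 46 51 53 54 57 58 60 71 75 77 78 83 85 86

Derivation:
Row r has 2^popcount(r) filled cells, so we need popcount(r) = log2(16) = 4.
Scan r = 31..87 and keep those with exactly 4 one-bits:
r=31=11111 popcount=5 -> skip
r=32=100000 popcount=1 -> skip
r=33=100001 popcount=2 -> skip
r=34=100010 popcount=2 -> skip
r=35=100011 popcount=3 -> skip
r=36=100100 popcount=2 -> skip
r=37=100101 popcount=3 -> skip
r=38=100110 popcount=3 -> skip
r=39=100111 popcount=4 -> KEEP
r=40=101000 popcount=2 -> skip
r=41=101001 popcount=3 -> skip
r=42=101010 popcount=3 -> skip
r=43=101011 popcount=4 -> KEEP
r=44=101100 popcount=3 -> skip
r=45=101101 popcount=4 -> KEEP
r=46=101110 popcount=4 -> KEEP
r=47=101111 popcount=5 -> skip
r=48=110000 popcount=2 -> skip
r=49=110001 popcount=3 -> skip
r=50=110010 popcount=3 -> skip
r=51=110011 popcount=4 -> KEEP
r=52=110100 popcount=3 -> skip
r=53=110101 popcount=4 -> KEEP
r=54=110110 popcount=4 -> KEEP
r=55=110111 popcount=5 -> skip
r=56=111000 popcount=3 -> skip
r=57=111001 popcount=4 -> KEEP
r=58=111010 popcount=4 -> KEEP
r=59=111011 popcount=5 -> skip
r=60=111100 popcount=4 -> KEEP
r=61=111101 popcount=5 -> skip
r=62=111110 popcount=5 -> skip
r=63=111111 popcount=6 -> skip
r=64=1000000 popcount=1 -> skip
r=65=1000001 popcount=2 -> skip
r=66=1000010 popcount=2 -> skip
r=67=1000011 popcount=3 -> skip
r=68=1000100 popcount=2 -> skip
r=69=1000101 popcount=3 -> skip
r=70=1000110 popcount=3 -> skip
r=71=1000111 popcount=4 -> KEEP
r=72=1001000 popcount=2 -> skip
r=73=1001001 popcount=3 -> skip
r=74=1001010 popcount=3 -> skip
r=75=1001011 popcount=4 -> KEEP
r=76=1001100 popcount=3 -> skip
r=77=1001101 popcount=4 -> KEEP
r=78=1001110 popcount=4 -> KEEP
r=79=1001111 popcount=5 -> skip
r=80=1010000 popcount=2 -> skip
r=81=1010001 popcount=3 -> skip
r=82=1010010 popcount=3 -> skip
r=83=1010011 popcount=4 -> KEEP
r=84=1010100 popcount=3 -> skip
r=85=1010101 popcount=4 -> KEEP
r=86=1010110 popcount=4 -> KEEP
r=87=1010111 popcount=5 -> skip
Kept rows: 39 43 45 46 51 53 54 57 58 60 71 75 77 78 83 85 86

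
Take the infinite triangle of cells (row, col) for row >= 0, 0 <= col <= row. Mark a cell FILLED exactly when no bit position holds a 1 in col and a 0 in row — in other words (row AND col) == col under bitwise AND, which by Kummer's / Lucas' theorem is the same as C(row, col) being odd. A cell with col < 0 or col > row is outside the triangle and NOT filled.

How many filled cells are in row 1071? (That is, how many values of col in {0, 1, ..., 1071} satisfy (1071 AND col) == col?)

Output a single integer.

1071 in binary = 10000101111
popcount(1071) = number of 1-bits in 10000101111 = 6
A col c satisfies (1071 AND c) == c iff every set bit of c is also set in 1071; each of the 6 set bits of 1071 can independently be on or off in c.
count = 2^6 = 64

Answer: 64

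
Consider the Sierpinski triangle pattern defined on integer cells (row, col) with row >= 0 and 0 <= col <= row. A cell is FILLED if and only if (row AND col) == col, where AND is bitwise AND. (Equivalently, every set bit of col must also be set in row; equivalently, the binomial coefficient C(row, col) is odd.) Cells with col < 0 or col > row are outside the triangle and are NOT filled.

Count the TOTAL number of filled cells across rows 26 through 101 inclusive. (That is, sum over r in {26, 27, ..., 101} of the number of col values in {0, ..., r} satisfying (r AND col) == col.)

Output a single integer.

r26=11010 pc3: +8 =8
r27=11011 pc4: +16 =24
r28=11100 pc3: +8 =32
r29=11101 pc4: +16 =48
r30=11110 pc4: +16 =64
r31=11111 pc5: +32 =96
r32=100000 pc1: +2 =98
r33=100001 pc2: +4 =102
r34=100010 pc2: +4 =106
r35=100011 pc3: +8 =114
r36=100100 pc2: +4 =118
r37=100101 pc3: +8 =126
r38=100110 pc3: +8 =134
r39=100111 pc4: +16 =150
r40=101000 pc2: +4 =154
r41=101001 pc3: +8 =162
r42=101010 pc3: +8 =170
r43=101011 pc4: +16 =186
r44=101100 pc3: +8 =194
r45=101101 pc4: +16 =210
r46=101110 pc4: +16 =226
r47=101111 pc5: +32 =258
r48=110000 pc2: +4 =262
r49=110001 pc3: +8 =270
r50=110010 pc3: +8 =278
r51=110011 pc4: +16 =294
r52=110100 pc3: +8 =302
r53=110101 pc4: +16 =318
r54=110110 pc4: +16 =334
r55=110111 pc5: +32 =366
r56=111000 pc3: +8 =374
r57=111001 pc4: +16 =390
r58=111010 pc4: +16 =406
r59=111011 pc5: +32 =438
r60=111100 pc4: +16 =454
r61=111101 pc5: +32 =486
r62=111110 pc5: +32 =518
r63=111111 pc6: +64 =582
r64=1000000 pc1: +2 =584
r65=1000001 pc2: +4 =588
r66=1000010 pc2: +4 =592
r67=1000011 pc3: +8 =600
r68=1000100 pc2: +4 =604
r69=1000101 pc3: +8 =612
r70=1000110 pc3: +8 =620
r71=1000111 pc4: +16 =636
r72=1001000 pc2: +4 =640
r73=1001001 pc3: +8 =648
r74=1001010 pc3: +8 =656
r75=1001011 pc4: +16 =672
r76=1001100 pc3: +8 =680
r77=1001101 pc4: +16 =696
r78=1001110 pc4: +16 =712
r79=1001111 pc5: +32 =744
r80=1010000 pc2: +4 =748
r81=1010001 pc3: +8 =756
r82=1010010 pc3: +8 =764
r83=1010011 pc4: +16 =780
r84=1010100 pc3: +8 =788
r85=1010101 pc4: +16 =804
r86=1010110 pc4: +16 =820
r87=1010111 pc5: +32 =852
r88=1011000 pc3: +8 =860
r89=1011001 pc4: +16 =876
r90=1011010 pc4: +16 =892
r91=1011011 pc5: +32 =924
r92=1011100 pc4: +16 =940
r93=1011101 pc5: +32 =972
r94=1011110 pc5: +32 =1004
r95=1011111 pc6: +64 =1068
r96=1100000 pc2: +4 =1072
r97=1100001 pc3: +8 =1080
r98=1100010 pc3: +8 =1088
r99=1100011 pc4: +16 =1104
r100=1100100 pc3: +8 =1112
r101=1100101 pc4: +16 =1128

Answer: 1128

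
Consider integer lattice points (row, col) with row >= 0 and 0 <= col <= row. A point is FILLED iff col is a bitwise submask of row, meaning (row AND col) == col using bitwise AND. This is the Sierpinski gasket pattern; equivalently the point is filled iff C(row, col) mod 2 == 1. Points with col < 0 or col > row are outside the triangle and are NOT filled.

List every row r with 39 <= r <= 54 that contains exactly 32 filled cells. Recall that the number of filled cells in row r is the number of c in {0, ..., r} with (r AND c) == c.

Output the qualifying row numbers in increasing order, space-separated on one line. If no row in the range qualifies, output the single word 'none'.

Answer: 47

Derivation:
Row r has 2^popcount(r) filled cells, so we need popcount(r) = log2(32) = 5.
Scan r = 39..54 and keep those with exactly 5 one-bits:
r=39=100111 popcount=4 -> skip
r=40=101000 popcount=2 -> skip
r=41=101001 popcount=3 -> skip
r=42=101010 popcount=3 -> skip
r=43=101011 popcount=4 -> skip
r=44=101100 popcount=3 -> skip
r=45=101101 popcount=4 -> skip
r=46=101110 popcount=4 -> skip
r=47=101111 popcount=5 -> KEEP
r=48=110000 popcount=2 -> skip
r=49=110001 popcount=3 -> skip
r=50=110010 popcount=3 -> skip
r=51=110011 popcount=4 -> skip
r=52=110100 popcount=3 -> skip
r=53=110101 popcount=4 -> skip
r=54=110110 popcount=4 -> skip
Kept rows: 47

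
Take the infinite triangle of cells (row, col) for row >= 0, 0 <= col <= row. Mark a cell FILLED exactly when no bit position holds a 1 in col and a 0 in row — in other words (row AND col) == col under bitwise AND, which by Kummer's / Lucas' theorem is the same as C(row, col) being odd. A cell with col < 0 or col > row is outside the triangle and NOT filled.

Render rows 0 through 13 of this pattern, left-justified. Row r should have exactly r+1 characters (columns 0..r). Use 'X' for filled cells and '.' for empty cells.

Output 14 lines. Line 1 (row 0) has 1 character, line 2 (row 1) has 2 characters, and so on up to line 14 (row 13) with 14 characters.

Answer: X
XX
X.X
XXXX
X...X
XX..XX
X.X.X.X
XXXXXXXX
X.......X
XX......XX
X.X.....X.X
XXXX....XXXX
X...X...X...X
XX..XX..XX..XX

Derivation:
r0=0: X
r1=1: XX
r2=10: X.X
r3=11: XXXX
r4=100: X...X
r5=101: XX..XX
r6=110: X.X.X.X
r7=111: XXXXXXXX
r8=1000: X.......X
r9=1001: XX......XX
r10=1010: X.X.....X.X
r11=1011: XXXX....XXXX
r12=1100: X...X...X...X
r13=1101: XX..XX..XX..XX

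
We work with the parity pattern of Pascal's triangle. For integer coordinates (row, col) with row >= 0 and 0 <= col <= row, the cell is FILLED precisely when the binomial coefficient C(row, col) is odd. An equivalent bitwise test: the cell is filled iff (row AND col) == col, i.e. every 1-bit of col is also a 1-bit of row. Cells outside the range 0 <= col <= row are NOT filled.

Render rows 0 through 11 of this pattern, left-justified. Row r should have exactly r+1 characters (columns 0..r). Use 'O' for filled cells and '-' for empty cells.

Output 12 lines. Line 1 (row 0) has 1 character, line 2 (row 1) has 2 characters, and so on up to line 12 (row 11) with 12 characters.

r0=0: O
r1=1: OO
r2=10: O-O
r3=11: OOOO
r4=100: O---O
r5=101: OO--OO
r6=110: O-O-O-O
r7=111: OOOOOOOO
r8=1000: O-------O
r9=1001: OO------OO
r10=1010: O-O-----O-O
r11=1011: OOOO----OOOO

Answer: O
OO
O-O
OOOO
O---O
OO--OO
O-O-O-O
OOOOOOOO
O-------O
OO------OO
O-O-----O-O
OOOO----OOOO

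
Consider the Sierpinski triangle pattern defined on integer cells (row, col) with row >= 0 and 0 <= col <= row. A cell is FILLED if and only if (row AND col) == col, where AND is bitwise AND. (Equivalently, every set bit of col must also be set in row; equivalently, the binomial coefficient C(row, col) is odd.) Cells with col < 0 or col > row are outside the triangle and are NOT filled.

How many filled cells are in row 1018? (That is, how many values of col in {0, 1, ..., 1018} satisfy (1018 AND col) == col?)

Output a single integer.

1018 in binary = 1111111010
popcount(1018) = number of 1-bits in 1111111010 = 8
A col c satisfies (1018 AND c) == c iff every set bit of c is also set in 1018; each of the 8 set bits of 1018 can independently be on or off in c.
count = 2^8 = 256

Answer: 256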